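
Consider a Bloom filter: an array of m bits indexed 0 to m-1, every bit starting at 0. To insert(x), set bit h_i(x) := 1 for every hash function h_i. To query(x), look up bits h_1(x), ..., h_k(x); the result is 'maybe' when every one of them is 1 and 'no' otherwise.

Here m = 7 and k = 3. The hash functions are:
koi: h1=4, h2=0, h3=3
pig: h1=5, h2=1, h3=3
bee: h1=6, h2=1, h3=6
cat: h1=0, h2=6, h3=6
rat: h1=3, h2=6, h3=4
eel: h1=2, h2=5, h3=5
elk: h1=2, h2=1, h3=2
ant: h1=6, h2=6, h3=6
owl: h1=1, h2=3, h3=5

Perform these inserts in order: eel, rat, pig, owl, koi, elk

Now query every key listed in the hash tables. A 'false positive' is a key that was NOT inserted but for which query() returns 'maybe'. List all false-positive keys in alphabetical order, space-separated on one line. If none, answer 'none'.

Answer: ant bee cat

Derivation:
Start: bits=0000000
After insert 'eel': sets bits 2 5 -> bits=0010010
After insert 'rat': sets bits 3 4 6 -> bits=0011111
After insert 'pig': sets bits 1 3 5 -> bits=0111111
After insert 'owl': sets bits 1 3 5 -> bits=0111111
After insert 'koi': sets bits 0 3 4 -> bits=1111111
After insert 'elk': sets bits 1 2 -> bits=1111111
Not inserted: ant bee cat — query each against bits=1111111:
query ant: checks bit6=1 (all 1) -> maybe => FALSE POSITIVE
query bee: checks bit1=1, bit6=1 (all 1) -> maybe => FALSE POSITIVE
query cat: checks bit0=1, bit6=1 (all 1) -> maybe => FALSE POSITIVE
False positives (alphabetical): ant bee cat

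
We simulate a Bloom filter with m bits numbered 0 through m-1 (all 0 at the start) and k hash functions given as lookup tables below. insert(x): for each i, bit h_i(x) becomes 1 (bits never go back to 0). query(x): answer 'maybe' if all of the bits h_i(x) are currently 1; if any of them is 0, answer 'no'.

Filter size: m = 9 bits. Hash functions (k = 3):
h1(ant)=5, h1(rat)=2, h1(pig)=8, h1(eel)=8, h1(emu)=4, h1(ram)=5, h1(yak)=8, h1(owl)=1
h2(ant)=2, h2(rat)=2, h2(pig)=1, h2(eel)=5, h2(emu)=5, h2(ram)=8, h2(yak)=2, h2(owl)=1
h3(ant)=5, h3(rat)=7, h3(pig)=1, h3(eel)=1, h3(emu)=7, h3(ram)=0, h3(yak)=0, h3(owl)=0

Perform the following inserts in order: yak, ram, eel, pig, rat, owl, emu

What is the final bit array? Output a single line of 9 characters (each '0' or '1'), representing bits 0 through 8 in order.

Start: bits=000000000
After insert 'yak': sets bits 0 2 8 -> bits=101000001
After insert 'ram': sets bits 0 5 8 -> bits=101001001
After insert 'eel': sets bits 1 5 8 -> bits=111001001
After insert 'pig': sets bits 1 8 -> bits=111001001
After insert 'rat': sets bits 2 7 -> bits=111001011
After insert 'owl': sets bits 0 1 -> bits=111001011
After insert 'emu': sets bits 4 5 7 -> bits=111011011

Answer: 111011011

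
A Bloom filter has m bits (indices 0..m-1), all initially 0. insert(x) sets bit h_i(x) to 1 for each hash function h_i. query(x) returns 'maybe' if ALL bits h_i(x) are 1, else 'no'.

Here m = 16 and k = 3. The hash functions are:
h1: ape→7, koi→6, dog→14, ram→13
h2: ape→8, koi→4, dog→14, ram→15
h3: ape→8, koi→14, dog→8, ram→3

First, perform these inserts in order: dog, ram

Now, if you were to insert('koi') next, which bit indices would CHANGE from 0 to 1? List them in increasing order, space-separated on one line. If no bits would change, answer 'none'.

Start: bits=0000000000000000
After insert 'dog': sets bits 8 14 -> bits=0000000010000010
After insert 'ram': sets bits 3 13 15 -> bits=0001000010000111
insert 'koi' would touch bits 4 6 14; currently bit4=0, bit6=0, bit14=1
Bits that are 0 among those (would change 0->1): 4 6

Answer: 4 6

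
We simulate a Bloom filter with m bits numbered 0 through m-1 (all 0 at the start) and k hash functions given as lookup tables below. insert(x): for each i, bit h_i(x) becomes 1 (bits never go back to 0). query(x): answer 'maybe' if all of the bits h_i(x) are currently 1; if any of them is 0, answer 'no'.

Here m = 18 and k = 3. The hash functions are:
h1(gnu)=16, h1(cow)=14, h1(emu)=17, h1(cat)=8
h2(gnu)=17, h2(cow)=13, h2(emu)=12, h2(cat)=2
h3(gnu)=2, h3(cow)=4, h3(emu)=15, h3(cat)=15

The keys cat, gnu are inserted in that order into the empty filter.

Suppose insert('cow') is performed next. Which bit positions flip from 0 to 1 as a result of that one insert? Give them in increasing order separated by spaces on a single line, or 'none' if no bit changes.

Start: bits=000000000000000000
After insert 'cat': sets bits 2 8 15 -> bits=001000001000000100
After insert 'gnu': sets bits 2 16 17 -> bits=001000001000000111
insert 'cow' would touch bits 4 13 14; currently bit4=0, bit13=0, bit14=0
Bits that are 0 among those (would change 0->1): 4 13 14

Answer: 4 13 14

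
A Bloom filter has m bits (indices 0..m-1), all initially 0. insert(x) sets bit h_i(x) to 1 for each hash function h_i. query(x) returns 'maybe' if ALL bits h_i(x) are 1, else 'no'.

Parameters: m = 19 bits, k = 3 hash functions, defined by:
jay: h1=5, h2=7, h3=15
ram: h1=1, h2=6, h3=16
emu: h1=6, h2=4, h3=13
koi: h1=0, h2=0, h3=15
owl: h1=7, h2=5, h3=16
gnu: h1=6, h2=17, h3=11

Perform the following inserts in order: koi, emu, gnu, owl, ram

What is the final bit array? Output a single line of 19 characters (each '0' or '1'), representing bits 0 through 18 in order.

Answer: 1100111100010101110

Derivation:
Start: bits=0000000000000000000
After insert 'koi': sets bits 0 15 -> bits=1000000000000001000
After insert 'emu': sets bits 4 6 13 -> bits=1000101000000101000
After insert 'gnu': sets bits 6 11 17 -> bits=1000101000010101010
After insert 'owl': sets bits 5 7 16 -> bits=1000111100010101110
After insert 'ram': sets bits 1 6 16 -> bits=1100111100010101110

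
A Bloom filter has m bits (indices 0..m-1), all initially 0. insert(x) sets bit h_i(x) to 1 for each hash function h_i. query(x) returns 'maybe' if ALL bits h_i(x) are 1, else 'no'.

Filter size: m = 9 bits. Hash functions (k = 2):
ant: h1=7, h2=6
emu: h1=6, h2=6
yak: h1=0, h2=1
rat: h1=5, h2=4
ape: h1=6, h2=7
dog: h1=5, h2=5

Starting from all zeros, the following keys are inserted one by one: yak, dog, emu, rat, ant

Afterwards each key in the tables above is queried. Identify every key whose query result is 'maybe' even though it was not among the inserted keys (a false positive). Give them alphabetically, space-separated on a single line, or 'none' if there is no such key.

Answer: ape

Derivation:
Start: bits=000000000
After insert 'yak': sets bits 0 1 -> bits=110000000
After insert 'dog': sets bits 5 -> bits=110001000
After insert 'emu': sets bits 6 -> bits=110001100
After insert 'rat': sets bits 4 5 -> bits=110011100
After insert 'ant': sets bits 6 7 -> bits=110011110
Not inserted: ape — query each against bits=110011110:
query ape: checks bit6=1, bit7=1 (all 1) -> maybe => FALSE POSITIVE
False positives (alphabetical): ape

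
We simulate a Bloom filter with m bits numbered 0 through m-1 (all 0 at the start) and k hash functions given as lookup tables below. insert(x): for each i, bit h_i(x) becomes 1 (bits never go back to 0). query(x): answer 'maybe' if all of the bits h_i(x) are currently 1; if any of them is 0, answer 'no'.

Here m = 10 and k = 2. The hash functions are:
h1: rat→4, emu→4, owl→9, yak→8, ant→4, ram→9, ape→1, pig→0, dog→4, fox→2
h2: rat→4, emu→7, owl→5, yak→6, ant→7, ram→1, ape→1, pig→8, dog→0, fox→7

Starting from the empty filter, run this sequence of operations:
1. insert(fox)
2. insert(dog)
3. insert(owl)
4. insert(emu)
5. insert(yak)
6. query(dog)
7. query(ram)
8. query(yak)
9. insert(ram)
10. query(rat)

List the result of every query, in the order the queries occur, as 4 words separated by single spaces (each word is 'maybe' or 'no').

Answer: maybe no maybe maybe

Derivation:
Start: bits=0000000000
Op 1: insert fox -> sets bits 2 7 -> bits=0010000100
Op 2: insert dog -> sets bits 0 4 -> bits=1010100100
Op 3: insert owl -> sets bits 5 9 -> bits=1010110101
Op 4: insert emu -> sets bits 4 7 -> bits=1010110101
Op 5: insert yak -> sets bits 6 8 -> bits=1010111111
Op 6: query dog -> checks bit0=1, bit4=1 (all 1) -> maybe
Op 7: query ram -> checks bit1=0, bit9=1 (has a 0) -> no
Op 8: query yak -> checks bit6=1, bit8=1 (all 1) -> maybe
Op 9: insert ram -> sets bits 1 9 -> bits=1110111111
Op 10: query rat -> checks bit4=1 (all 1) -> maybe
Query results in order: maybe no maybe maybe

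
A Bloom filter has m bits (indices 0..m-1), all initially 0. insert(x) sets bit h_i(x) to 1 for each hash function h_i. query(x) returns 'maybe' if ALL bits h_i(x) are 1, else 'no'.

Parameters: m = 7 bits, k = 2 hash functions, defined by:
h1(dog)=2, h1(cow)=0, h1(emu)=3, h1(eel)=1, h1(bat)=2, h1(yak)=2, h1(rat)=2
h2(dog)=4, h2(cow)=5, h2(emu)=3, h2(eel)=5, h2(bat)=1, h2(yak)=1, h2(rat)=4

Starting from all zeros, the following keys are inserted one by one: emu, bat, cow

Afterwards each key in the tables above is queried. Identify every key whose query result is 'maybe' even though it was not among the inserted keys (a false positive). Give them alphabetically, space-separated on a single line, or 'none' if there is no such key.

Start: bits=0000000
After insert 'emu': sets bits 3 -> bits=0001000
After insert 'bat': sets bits 1 2 -> bits=0111000
After insert 'cow': sets bits 0 5 -> bits=1111010
Not inserted: dog eel rat yak — query each against bits=1111010:
query dog: checks bit2=1, bit4=0 (has a 0) -> no => not a false positive
query eel: checks bit1=1, bit5=1 (all 1) -> maybe => FALSE POSITIVE
query rat: checks bit2=1, bit4=0 (has a 0) -> no => not a false positive
query yak: checks bit1=1, bit2=1 (all 1) -> maybe => FALSE POSITIVE
False positives (alphabetical): eel yak

Answer: eel yak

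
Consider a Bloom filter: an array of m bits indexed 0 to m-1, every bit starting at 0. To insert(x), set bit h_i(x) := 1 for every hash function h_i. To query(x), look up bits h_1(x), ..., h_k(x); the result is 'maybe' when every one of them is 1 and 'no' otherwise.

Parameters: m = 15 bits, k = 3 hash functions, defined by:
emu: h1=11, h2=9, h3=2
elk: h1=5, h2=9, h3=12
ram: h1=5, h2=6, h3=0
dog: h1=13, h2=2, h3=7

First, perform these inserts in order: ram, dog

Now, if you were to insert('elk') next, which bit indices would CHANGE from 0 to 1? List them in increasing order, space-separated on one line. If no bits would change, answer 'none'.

Answer: 9 12

Derivation:
Start: bits=000000000000000
After insert 'ram': sets bits 0 5 6 -> bits=100001100000000
After insert 'dog': sets bits 2 7 13 -> bits=101001110000010
insert 'elk' would touch bits 5 9 12; currently bit5=1, bit9=0, bit12=0
Bits that are 0 among those (would change 0->1): 9 12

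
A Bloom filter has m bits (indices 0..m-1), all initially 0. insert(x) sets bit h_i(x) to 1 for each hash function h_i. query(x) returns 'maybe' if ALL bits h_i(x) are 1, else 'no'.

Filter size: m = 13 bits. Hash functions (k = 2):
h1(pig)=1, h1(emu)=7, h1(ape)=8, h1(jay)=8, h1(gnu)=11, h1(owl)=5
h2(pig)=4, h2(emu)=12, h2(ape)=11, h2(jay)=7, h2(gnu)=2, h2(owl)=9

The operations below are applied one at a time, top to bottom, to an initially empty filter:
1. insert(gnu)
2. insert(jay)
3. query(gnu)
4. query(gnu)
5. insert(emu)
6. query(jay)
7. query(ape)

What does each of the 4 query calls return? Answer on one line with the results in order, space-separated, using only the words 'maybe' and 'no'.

Answer: maybe maybe maybe maybe

Derivation:
Start: bits=0000000000000
Op 1: insert gnu -> sets bits 2 11 -> bits=0010000000010
Op 2: insert jay -> sets bits 7 8 -> bits=0010000110010
Op 3: query gnu -> checks bit2=1, bit11=1 (all 1) -> maybe
Op 4: query gnu -> checks bit2=1, bit11=1 (all 1) -> maybe
Op 5: insert emu -> sets bits 7 12 -> bits=0010000110011
Op 6: query jay -> checks bit7=1, bit8=1 (all 1) -> maybe
Op 7: query ape -> checks bit8=1, bit11=1 (all 1) -> maybe
Query results in order: maybe maybe maybe maybe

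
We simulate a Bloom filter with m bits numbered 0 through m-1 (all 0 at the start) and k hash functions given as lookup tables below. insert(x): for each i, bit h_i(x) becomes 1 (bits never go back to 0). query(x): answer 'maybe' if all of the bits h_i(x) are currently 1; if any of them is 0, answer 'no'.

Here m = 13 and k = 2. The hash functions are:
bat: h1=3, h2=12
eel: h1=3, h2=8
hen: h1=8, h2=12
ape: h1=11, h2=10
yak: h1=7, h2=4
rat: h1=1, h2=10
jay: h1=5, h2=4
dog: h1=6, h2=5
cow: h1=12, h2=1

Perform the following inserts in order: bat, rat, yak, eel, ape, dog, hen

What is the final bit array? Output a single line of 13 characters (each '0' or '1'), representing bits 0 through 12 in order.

Start: bits=0000000000000
After insert 'bat': sets bits 3 12 -> bits=0001000000001
After insert 'rat': sets bits 1 10 -> bits=0101000000101
After insert 'yak': sets bits 4 7 -> bits=0101100100101
After insert 'eel': sets bits 3 8 -> bits=0101100110101
After insert 'ape': sets bits 10 11 -> bits=0101100110111
After insert 'dog': sets bits 5 6 -> bits=0101111110111
After insert 'hen': sets bits 8 12 -> bits=0101111110111

Answer: 0101111110111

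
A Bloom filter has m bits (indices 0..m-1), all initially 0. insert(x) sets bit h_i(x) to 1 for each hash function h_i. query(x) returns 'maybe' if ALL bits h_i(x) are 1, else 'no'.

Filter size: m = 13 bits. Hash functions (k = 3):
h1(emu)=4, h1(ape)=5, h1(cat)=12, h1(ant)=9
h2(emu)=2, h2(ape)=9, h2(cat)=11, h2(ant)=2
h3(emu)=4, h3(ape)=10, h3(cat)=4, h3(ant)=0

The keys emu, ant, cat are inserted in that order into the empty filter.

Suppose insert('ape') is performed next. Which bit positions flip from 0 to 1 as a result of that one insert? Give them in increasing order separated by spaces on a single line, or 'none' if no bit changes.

Start: bits=0000000000000
After insert 'emu': sets bits 2 4 -> bits=0010100000000
After insert 'ant': sets bits 0 2 9 -> bits=1010100001000
After insert 'cat': sets bits 4 11 12 -> bits=1010100001011
insert 'ape' would touch bits 5 9 10; currently bit5=0, bit9=1, bit10=0
Bits that are 0 among those (would change 0->1): 5 10

Answer: 5 10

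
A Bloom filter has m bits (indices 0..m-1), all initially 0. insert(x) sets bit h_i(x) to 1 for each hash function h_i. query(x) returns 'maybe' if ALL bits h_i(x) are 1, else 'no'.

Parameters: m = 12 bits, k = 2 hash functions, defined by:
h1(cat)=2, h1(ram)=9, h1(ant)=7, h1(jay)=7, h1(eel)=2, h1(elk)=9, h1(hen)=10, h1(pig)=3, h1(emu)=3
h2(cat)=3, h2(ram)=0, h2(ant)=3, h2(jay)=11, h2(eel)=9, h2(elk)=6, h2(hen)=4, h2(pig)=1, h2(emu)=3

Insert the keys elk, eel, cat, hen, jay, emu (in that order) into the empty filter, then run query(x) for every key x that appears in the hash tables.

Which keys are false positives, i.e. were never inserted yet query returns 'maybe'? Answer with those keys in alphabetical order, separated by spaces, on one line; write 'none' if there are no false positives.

Answer: ant

Derivation:
Start: bits=000000000000
After insert 'elk': sets bits 6 9 -> bits=000000100100
After insert 'eel': sets bits 2 9 -> bits=001000100100
After insert 'cat': sets bits 2 3 -> bits=001100100100
After insert 'hen': sets bits 4 10 -> bits=001110100110
After insert 'jay': sets bits 7 11 -> bits=001110110111
After insert 'emu': sets bits 3 -> bits=001110110111
Not inserted: ant pig ram — query each against bits=001110110111:
query ant: checks bit3=1, bit7=1 (all 1) -> maybe => FALSE POSITIVE
query pig: checks bit1=0, bit3=1 (has a 0) -> no => not a false positive
query ram: checks bit0=0, bit9=1 (has a 0) -> no => not a false positive
False positives (alphabetical): ant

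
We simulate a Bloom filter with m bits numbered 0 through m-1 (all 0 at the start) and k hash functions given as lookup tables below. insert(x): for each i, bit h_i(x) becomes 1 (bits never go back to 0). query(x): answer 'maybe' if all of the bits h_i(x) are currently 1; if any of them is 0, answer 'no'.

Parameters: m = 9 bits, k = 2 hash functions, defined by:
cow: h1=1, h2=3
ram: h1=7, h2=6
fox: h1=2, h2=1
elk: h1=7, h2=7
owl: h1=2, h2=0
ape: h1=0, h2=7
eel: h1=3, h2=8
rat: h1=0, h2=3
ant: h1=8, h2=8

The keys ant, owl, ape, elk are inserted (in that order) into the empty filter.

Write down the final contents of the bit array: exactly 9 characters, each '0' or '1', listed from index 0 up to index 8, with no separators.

Answer: 101000011

Derivation:
Start: bits=000000000
After insert 'ant': sets bits 8 -> bits=000000001
After insert 'owl': sets bits 0 2 -> bits=101000001
After insert 'ape': sets bits 0 7 -> bits=101000011
After insert 'elk': sets bits 7 -> bits=101000011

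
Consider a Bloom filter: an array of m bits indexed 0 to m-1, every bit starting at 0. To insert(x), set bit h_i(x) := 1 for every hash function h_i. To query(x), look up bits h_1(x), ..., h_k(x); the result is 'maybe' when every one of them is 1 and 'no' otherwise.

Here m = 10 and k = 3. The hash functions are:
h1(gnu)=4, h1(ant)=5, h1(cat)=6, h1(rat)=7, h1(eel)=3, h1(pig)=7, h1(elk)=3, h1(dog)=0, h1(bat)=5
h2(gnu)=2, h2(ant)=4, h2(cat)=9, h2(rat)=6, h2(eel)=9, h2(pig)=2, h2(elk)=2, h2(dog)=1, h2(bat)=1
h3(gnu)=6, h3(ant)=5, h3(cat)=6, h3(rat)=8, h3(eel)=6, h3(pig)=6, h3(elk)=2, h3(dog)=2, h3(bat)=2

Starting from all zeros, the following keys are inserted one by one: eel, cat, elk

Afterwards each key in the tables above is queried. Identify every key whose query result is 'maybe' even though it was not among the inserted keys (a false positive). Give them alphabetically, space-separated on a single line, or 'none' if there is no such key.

Answer: none

Derivation:
Start: bits=0000000000
After insert 'eel': sets bits 3 6 9 -> bits=0001001001
After insert 'cat': sets bits 6 9 -> bits=0001001001
After insert 'elk': sets bits 2 3 -> bits=0011001001
Not inserted: ant bat dog gnu pig rat — query each against bits=0011001001:
query ant: checks bit4=0, bit5=0 (has a 0) -> no => not a false positive
query bat: checks bit1=0, bit2=1, bit5=0 (has a 0) -> no => not a false positive
query dog: checks bit0=0, bit1=0, bit2=1 (has a 0) -> no => not a false positive
query gnu: checks bit2=1, bit4=0, bit6=1 (has a 0) -> no => not a false positive
query pig: checks bit2=1, bit6=1, bit7=0 (has a 0) -> no => not a false positive
query rat: checks bit6=1, bit7=0, bit8=0 (has a 0) -> no => not a false positive
False positives (alphabetical): none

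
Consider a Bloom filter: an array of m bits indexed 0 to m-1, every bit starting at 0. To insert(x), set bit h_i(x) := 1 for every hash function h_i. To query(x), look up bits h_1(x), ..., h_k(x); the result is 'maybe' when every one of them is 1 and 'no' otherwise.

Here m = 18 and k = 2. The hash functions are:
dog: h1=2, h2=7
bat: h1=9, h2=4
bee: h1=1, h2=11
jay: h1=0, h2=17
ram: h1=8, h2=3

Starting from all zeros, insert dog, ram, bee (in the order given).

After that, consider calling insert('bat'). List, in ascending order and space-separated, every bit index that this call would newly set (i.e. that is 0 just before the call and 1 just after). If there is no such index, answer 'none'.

Start: bits=000000000000000000
After insert 'dog': sets bits 2 7 -> bits=001000010000000000
After insert 'ram': sets bits 3 8 -> bits=001100011000000000
After insert 'bee': sets bits 1 11 -> bits=011100011001000000
insert 'bat' would touch bits 4 9; currently bit4=0, bit9=0
Bits that are 0 among those (would change 0->1): 4 9

Answer: 4 9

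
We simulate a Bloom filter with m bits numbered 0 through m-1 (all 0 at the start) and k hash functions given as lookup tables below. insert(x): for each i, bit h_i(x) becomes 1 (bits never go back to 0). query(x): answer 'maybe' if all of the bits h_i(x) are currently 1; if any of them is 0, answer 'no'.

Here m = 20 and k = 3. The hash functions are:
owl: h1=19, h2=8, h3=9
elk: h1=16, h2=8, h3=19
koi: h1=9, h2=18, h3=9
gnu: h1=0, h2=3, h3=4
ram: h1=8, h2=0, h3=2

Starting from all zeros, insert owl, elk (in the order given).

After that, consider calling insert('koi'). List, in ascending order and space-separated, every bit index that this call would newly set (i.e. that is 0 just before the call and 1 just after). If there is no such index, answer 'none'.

Start: bits=00000000000000000000
After insert 'owl': sets bits 8 9 19 -> bits=00000000110000000001
After insert 'elk': sets bits 8 16 19 -> bits=00000000110000001001
insert 'koi' would touch bits 9 18; currently bit9=1, bit18=0
Bits that are 0 among those (would change 0->1): 18

Answer: 18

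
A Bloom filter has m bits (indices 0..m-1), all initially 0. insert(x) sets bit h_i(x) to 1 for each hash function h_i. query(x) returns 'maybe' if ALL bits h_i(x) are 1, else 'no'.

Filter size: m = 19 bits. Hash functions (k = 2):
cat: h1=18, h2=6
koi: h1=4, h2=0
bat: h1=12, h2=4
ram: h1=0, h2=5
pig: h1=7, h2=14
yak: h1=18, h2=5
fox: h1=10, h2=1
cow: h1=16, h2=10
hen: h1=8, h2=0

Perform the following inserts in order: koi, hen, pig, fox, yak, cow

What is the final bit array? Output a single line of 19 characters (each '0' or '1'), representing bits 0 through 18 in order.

Start: bits=0000000000000000000
After insert 'koi': sets bits 0 4 -> bits=1000100000000000000
After insert 'hen': sets bits 0 8 -> bits=1000100010000000000
After insert 'pig': sets bits 7 14 -> bits=1000100110000010000
After insert 'fox': sets bits 1 10 -> bits=1100100110100010000
After insert 'yak': sets bits 5 18 -> bits=1100110110100010001
After insert 'cow': sets bits 10 16 -> bits=1100110110100010101

Answer: 1100110110100010101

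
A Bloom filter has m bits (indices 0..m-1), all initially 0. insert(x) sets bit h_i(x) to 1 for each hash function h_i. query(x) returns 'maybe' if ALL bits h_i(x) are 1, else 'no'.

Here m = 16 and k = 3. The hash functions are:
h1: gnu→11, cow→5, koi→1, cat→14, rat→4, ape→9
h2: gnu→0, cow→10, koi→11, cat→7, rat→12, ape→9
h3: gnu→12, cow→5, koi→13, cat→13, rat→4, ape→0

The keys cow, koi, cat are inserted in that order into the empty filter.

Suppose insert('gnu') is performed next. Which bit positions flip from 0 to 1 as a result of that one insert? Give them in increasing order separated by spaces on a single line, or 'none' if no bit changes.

Answer: 0 12

Derivation:
Start: bits=0000000000000000
After insert 'cow': sets bits 5 10 -> bits=0000010000100000
After insert 'koi': sets bits 1 11 13 -> bits=0100010000110100
After insert 'cat': sets bits 7 13 14 -> bits=0100010100110110
insert 'gnu' would touch bits 0 11 12; currently bit0=0, bit11=1, bit12=0
Bits that are 0 among those (would change 0->1): 0 12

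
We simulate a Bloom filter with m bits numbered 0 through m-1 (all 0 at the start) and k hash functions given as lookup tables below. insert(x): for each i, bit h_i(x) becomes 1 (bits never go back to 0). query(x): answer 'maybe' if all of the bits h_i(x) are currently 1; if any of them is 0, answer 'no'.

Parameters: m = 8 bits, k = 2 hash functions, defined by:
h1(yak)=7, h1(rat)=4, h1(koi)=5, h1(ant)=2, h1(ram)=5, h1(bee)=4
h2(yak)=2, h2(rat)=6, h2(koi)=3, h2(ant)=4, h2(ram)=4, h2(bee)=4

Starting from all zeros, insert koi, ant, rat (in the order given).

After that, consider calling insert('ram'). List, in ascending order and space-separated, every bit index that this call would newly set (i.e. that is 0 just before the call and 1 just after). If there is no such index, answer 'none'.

Answer: none

Derivation:
Start: bits=00000000
After insert 'koi': sets bits 3 5 -> bits=00010100
After insert 'ant': sets bits 2 4 -> bits=00111100
After insert 'rat': sets bits 4 6 -> bits=00111110
insert 'ram' would touch bits 4 5; currently bit4=1, bit5=1
Bits that are 0 among those (would change 0->1): none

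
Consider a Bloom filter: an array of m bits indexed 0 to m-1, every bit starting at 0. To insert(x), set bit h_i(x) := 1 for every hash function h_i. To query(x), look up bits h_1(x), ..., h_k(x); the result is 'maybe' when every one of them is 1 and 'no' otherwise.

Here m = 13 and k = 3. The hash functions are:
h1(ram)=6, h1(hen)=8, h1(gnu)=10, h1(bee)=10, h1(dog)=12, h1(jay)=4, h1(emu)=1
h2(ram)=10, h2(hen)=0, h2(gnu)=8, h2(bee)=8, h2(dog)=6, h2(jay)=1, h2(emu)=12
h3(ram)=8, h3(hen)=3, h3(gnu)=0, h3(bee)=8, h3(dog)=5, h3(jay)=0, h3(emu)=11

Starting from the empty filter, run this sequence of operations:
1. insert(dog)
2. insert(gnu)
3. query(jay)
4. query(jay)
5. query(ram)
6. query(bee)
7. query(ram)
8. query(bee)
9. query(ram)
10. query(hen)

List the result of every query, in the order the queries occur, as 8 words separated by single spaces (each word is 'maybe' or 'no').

Start: bits=0000000000000
Op 1: insert dog -> sets bits 5 6 12 -> bits=0000011000001
Op 2: insert gnu -> sets bits 0 8 10 -> bits=1000011010101
Op 3: query jay -> checks bit0=1, bit1=0, bit4=0 (has a 0) -> no
Op 4: query jay -> checks bit0=1, bit1=0, bit4=0 (has a 0) -> no
Op 5: query ram -> checks bit6=1, bit8=1, bit10=1 (all 1) -> maybe
Op 6: query bee -> checks bit8=1, bit10=1 (all 1) -> maybe
Op 7: query ram -> checks bit6=1, bit8=1, bit10=1 (all 1) -> maybe
Op 8: query bee -> checks bit8=1, bit10=1 (all 1) -> maybe
Op 9: query ram -> checks bit6=1, bit8=1, bit10=1 (all 1) -> maybe
Op 10: query hen -> checks bit0=1, bit3=0, bit8=1 (has a 0) -> no
Query results in order: no no maybe maybe maybe maybe maybe no

Answer: no no maybe maybe maybe maybe maybe no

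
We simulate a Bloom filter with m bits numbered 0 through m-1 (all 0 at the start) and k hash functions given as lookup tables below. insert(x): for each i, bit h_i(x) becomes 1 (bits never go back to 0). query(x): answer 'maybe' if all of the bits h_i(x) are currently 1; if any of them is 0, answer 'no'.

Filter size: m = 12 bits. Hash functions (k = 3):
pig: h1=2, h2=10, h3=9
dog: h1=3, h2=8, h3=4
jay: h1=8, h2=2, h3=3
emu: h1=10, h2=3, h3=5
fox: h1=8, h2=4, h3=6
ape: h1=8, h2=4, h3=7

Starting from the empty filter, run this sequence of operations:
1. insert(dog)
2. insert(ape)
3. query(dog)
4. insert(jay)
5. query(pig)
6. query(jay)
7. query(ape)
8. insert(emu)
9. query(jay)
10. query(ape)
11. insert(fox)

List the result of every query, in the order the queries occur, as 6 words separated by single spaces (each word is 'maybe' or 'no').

Start: bits=000000000000
Op 1: insert dog -> sets bits 3 4 8 -> bits=000110001000
Op 2: insert ape -> sets bits 4 7 8 -> bits=000110011000
Op 3: query dog -> checks bit3=1, bit4=1, bit8=1 (all 1) -> maybe
Op 4: insert jay -> sets bits 2 3 8 -> bits=001110011000
Op 5: query pig -> checks bit2=1, bit9=0, bit10=0 (has a 0) -> no
Op 6: query jay -> checks bit2=1, bit3=1, bit8=1 (all 1) -> maybe
Op 7: query ape -> checks bit4=1, bit7=1, bit8=1 (all 1) -> maybe
Op 8: insert emu -> sets bits 3 5 10 -> bits=001111011010
Op 9: query jay -> checks bit2=1, bit3=1, bit8=1 (all 1) -> maybe
Op 10: query ape -> checks bit4=1, bit7=1, bit8=1 (all 1) -> maybe
Op 11: insert fox -> sets bits 4 6 8 -> bits=001111111010
Query results in order: maybe no maybe maybe maybe maybe

Answer: maybe no maybe maybe maybe maybe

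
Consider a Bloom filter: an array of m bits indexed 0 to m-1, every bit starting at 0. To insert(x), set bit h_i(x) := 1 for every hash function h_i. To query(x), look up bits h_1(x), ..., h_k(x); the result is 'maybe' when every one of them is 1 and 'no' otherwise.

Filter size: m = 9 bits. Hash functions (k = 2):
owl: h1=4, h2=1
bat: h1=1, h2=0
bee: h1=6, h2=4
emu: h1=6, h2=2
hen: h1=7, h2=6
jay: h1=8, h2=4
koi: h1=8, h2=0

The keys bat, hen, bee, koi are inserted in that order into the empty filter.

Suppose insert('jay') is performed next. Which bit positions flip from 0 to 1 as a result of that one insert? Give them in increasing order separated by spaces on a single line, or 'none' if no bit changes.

Start: bits=000000000
After insert 'bat': sets bits 0 1 -> bits=110000000
After insert 'hen': sets bits 6 7 -> bits=110000110
After insert 'bee': sets bits 4 6 -> bits=110010110
After insert 'koi': sets bits 0 8 -> bits=110010111
insert 'jay' would touch bits 4 8; currently bit4=1, bit8=1
Bits that are 0 among those (would change 0->1): none

Answer: none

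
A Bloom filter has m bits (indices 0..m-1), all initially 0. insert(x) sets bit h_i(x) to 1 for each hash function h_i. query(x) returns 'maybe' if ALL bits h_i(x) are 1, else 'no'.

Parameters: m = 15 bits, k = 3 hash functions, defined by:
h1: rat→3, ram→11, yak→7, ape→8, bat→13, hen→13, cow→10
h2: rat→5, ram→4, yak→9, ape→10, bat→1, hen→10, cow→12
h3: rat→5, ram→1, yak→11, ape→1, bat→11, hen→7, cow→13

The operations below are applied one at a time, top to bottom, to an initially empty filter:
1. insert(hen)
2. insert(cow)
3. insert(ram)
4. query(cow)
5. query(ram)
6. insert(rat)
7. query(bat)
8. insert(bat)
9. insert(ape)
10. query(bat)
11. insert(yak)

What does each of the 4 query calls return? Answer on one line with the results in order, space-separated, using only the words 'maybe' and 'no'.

Answer: maybe maybe maybe maybe

Derivation:
Start: bits=000000000000000
Op 1: insert hen -> sets bits 7 10 13 -> bits=000000010010010
Op 2: insert cow -> sets bits 10 12 13 -> bits=000000010010110
Op 3: insert ram -> sets bits 1 4 11 -> bits=010010010011110
Op 4: query cow -> checks bit10=1, bit12=1, bit13=1 (all 1) -> maybe
Op 5: query ram -> checks bit1=1, bit4=1, bit11=1 (all 1) -> maybe
Op 6: insert rat -> sets bits 3 5 -> bits=010111010011110
Op 7: query bat -> checks bit1=1, bit11=1, bit13=1 (all 1) -> maybe
Op 8: insert bat -> sets bits 1 11 13 -> bits=010111010011110
Op 9: insert ape -> sets bits 1 8 10 -> bits=010111011011110
Op 10: query bat -> checks bit1=1, bit11=1, bit13=1 (all 1) -> maybe
Op 11: insert yak -> sets bits 7 9 11 -> bits=010111011111110
Query results in order: maybe maybe maybe maybe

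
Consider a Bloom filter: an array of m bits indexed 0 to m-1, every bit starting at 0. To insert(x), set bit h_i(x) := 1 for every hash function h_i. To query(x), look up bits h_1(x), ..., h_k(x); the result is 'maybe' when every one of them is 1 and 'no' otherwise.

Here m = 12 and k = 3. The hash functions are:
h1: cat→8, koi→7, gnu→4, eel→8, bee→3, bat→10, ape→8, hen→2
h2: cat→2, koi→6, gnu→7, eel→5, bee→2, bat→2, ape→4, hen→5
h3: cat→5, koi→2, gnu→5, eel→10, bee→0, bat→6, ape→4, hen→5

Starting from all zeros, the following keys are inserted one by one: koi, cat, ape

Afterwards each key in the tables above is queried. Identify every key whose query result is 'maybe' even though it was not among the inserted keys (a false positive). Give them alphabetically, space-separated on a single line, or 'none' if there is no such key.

Start: bits=000000000000
After insert 'koi': sets bits 2 6 7 -> bits=001000110000
After insert 'cat': sets bits 2 5 8 -> bits=001001111000
After insert 'ape': sets bits 4 8 -> bits=001011111000
Not inserted: bat bee eel gnu hen — query each against bits=001011111000:
query bat: checks bit2=1, bit6=1, bit10=0 (has a 0) -> no => not a false positive
query bee: checks bit0=0, bit2=1, bit3=0 (has a 0) -> no => not a false positive
query eel: checks bit5=1, bit8=1, bit10=0 (has a 0) -> no => not a false positive
query gnu: checks bit4=1, bit5=1, bit7=1 (all 1) -> maybe => FALSE POSITIVE
query hen: checks bit2=1, bit5=1 (all 1) -> maybe => FALSE POSITIVE
False positives (alphabetical): gnu hen

Answer: gnu hen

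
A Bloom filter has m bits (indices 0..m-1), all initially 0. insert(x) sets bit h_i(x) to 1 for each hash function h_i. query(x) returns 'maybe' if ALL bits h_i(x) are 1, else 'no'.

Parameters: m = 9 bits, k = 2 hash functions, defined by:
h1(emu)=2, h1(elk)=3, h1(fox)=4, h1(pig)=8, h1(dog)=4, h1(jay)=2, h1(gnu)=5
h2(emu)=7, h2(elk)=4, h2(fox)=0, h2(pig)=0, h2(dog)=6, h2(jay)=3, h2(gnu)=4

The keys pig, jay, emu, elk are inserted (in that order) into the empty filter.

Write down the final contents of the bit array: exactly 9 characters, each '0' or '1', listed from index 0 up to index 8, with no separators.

Start: bits=000000000
After insert 'pig': sets bits 0 8 -> bits=100000001
After insert 'jay': sets bits 2 3 -> bits=101100001
After insert 'emu': sets bits 2 7 -> bits=101100011
After insert 'elk': sets bits 3 4 -> bits=101110011

Answer: 101110011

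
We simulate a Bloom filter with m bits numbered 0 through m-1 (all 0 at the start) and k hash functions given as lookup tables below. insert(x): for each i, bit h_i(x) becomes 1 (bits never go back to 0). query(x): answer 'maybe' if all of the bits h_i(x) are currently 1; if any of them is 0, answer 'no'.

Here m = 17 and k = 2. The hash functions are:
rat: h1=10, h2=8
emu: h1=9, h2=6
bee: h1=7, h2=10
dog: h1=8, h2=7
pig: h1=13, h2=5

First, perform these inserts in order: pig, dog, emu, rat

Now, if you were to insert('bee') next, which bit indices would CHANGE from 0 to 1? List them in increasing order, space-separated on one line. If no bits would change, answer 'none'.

Answer: none

Derivation:
Start: bits=00000000000000000
After insert 'pig': sets bits 5 13 -> bits=00000100000001000
After insert 'dog': sets bits 7 8 -> bits=00000101100001000
After insert 'emu': sets bits 6 9 -> bits=00000111110001000
After insert 'rat': sets bits 8 10 -> bits=00000111111001000
insert 'bee' would touch bits 7 10; currently bit7=1, bit10=1
Bits that are 0 among those (would change 0->1): none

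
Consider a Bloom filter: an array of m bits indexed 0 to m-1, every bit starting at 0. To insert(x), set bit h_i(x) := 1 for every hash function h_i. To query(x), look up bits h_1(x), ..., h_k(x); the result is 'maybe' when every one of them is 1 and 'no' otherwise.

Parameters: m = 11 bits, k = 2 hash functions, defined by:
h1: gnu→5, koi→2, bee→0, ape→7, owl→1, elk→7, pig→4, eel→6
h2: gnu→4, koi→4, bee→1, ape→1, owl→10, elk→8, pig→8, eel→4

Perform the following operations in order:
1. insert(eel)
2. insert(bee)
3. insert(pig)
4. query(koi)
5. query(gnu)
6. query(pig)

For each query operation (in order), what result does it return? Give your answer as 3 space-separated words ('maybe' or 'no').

Answer: no no maybe

Derivation:
Start: bits=00000000000
Op 1: insert eel -> sets bits 4 6 -> bits=00001010000
Op 2: insert bee -> sets bits 0 1 -> bits=11001010000
Op 3: insert pig -> sets bits 4 8 -> bits=11001010100
Op 4: query koi -> checks bit2=0, bit4=1 (has a 0) -> no
Op 5: query gnu -> checks bit4=1, bit5=0 (has a 0) -> no
Op 6: query pig -> checks bit4=1, bit8=1 (all 1) -> maybe
Query results in order: no no maybe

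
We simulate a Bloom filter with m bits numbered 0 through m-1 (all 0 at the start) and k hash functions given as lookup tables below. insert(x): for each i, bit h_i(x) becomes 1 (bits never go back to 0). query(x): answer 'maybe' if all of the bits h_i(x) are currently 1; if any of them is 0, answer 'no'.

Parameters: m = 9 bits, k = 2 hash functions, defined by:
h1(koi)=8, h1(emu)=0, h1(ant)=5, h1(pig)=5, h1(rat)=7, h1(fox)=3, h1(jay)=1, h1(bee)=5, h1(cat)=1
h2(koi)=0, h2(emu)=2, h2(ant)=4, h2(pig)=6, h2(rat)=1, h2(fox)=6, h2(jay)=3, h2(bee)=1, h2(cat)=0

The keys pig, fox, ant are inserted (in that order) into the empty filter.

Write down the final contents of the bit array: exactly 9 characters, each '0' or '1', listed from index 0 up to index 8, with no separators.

Answer: 000111100

Derivation:
Start: bits=000000000
After insert 'pig': sets bits 5 6 -> bits=000001100
After insert 'fox': sets bits 3 6 -> bits=000101100
After insert 'ant': sets bits 4 5 -> bits=000111100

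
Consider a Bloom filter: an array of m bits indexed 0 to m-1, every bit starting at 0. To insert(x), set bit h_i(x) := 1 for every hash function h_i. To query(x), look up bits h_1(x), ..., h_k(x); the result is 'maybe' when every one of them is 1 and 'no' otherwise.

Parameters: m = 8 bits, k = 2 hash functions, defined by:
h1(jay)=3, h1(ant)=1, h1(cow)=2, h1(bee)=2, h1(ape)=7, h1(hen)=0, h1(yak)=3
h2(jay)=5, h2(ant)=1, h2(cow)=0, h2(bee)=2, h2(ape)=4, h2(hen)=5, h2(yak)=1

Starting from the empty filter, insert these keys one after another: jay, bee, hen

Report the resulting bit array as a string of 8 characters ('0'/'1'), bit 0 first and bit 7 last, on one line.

Start: bits=00000000
After insert 'jay': sets bits 3 5 -> bits=00010100
After insert 'bee': sets bits 2 -> bits=00110100
After insert 'hen': sets bits 0 5 -> bits=10110100

Answer: 10110100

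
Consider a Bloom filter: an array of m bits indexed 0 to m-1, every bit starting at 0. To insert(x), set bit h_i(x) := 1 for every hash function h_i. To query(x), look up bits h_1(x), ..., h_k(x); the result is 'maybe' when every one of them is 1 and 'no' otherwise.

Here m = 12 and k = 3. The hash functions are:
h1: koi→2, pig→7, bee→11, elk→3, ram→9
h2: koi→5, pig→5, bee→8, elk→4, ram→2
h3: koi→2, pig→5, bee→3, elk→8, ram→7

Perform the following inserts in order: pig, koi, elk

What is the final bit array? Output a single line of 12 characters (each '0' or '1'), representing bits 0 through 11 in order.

Start: bits=000000000000
After insert 'pig': sets bits 5 7 -> bits=000001010000
After insert 'koi': sets bits 2 5 -> bits=001001010000
After insert 'elk': sets bits 3 4 8 -> bits=001111011000

Answer: 001111011000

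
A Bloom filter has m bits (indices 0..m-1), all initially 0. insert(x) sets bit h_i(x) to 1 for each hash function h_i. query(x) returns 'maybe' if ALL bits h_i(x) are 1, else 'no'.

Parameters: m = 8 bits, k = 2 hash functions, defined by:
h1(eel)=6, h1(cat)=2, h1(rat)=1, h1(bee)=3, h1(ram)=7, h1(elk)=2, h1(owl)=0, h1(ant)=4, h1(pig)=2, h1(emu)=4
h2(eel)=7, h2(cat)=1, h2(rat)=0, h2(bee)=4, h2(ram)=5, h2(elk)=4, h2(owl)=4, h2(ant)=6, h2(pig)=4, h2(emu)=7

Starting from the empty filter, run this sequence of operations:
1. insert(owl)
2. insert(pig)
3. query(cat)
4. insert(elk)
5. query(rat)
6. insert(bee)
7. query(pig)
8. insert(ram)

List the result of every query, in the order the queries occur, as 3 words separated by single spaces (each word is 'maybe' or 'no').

Answer: no no maybe

Derivation:
Start: bits=00000000
Op 1: insert owl -> sets bits 0 4 -> bits=10001000
Op 2: insert pig -> sets bits 2 4 -> bits=10101000
Op 3: query cat -> checks bit1=0, bit2=1 (has a 0) -> no
Op 4: insert elk -> sets bits 2 4 -> bits=10101000
Op 5: query rat -> checks bit0=1, bit1=0 (has a 0) -> no
Op 6: insert bee -> sets bits 3 4 -> bits=10111000
Op 7: query pig -> checks bit2=1, bit4=1 (all 1) -> maybe
Op 8: insert ram -> sets bits 5 7 -> bits=10111101
Query results in order: no no maybe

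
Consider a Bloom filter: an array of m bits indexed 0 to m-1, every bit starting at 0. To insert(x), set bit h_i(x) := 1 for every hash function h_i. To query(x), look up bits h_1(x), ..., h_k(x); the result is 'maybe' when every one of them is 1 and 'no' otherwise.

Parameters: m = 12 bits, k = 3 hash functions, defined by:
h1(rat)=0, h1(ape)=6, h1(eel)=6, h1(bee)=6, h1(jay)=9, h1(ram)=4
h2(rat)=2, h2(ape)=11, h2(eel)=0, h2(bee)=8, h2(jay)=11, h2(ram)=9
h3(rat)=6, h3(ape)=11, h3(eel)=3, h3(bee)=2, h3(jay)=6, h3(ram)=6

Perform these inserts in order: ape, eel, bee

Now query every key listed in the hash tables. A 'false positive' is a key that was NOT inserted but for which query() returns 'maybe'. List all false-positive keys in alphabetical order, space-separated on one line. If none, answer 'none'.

Start: bits=000000000000
After insert 'ape': sets bits 6 11 -> bits=000000100001
After insert 'eel': sets bits 0 3 6 -> bits=100100100001
After insert 'bee': sets bits 2 6 8 -> bits=101100101001
Not inserted: jay ram rat — query each against bits=101100101001:
query jay: checks bit6=1, bit9=0, bit11=1 (has a 0) -> no => not a false positive
query ram: checks bit4=0, bit6=1, bit9=0 (has a 0) -> no => not a false positive
query rat: checks bit0=1, bit2=1, bit6=1 (all 1) -> maybe => FALSE POSITIVE
False positives (alphabetical): rat

Answer: rat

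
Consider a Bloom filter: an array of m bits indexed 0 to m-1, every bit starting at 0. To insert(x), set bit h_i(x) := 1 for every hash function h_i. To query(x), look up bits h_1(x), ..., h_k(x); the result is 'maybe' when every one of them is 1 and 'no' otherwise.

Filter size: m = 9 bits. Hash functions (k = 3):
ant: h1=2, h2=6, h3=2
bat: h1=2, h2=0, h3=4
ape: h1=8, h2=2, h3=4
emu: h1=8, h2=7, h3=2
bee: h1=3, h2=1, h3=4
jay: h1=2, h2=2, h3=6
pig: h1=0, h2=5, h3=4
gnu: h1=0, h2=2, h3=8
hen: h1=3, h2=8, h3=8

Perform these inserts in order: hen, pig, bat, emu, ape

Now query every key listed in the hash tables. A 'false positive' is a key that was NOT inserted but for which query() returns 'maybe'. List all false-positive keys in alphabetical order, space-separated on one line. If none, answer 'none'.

Answer: gnu

Derivation:
Start: bits=000000000
After insert 'hen': sets bits 3 8 -> bits=000100001
After insert 'pig': sets bits 0 4 5 -> bits=100111001
After insert 'bat': sets bits 0 2 4 -> bits=101111001
After insert 'emu': sets bits 2 7 8 -> bits=101111011
After insert 'ape': sets bits 2 4 8 -> bits=101111011
Not inserted: ant bee gnu jay — query each against bits=101111011:
query ant: checks bit2=1, bit6=0 (has a 0) -> no => not a false positive
query bee: checks bit1=0, bit3=1, bit4=1 (has a 0) -> no => not a false positive
query gnu: checks bit0=1, bit2=1, bit8=1 (all 1) -> maybe => FALSE POSITIVE
query jay: checks bit2=1, bit6=0 (has a 0) -> no => not a false positive
False positives (alphabetical): gnu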